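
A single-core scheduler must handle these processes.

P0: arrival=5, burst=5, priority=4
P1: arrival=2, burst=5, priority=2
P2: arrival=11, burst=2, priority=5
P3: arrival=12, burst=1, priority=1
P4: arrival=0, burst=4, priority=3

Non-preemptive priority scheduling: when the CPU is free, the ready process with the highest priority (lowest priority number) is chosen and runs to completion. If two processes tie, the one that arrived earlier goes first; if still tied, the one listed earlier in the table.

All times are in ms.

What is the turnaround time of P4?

4

Schedule: | P4 0-4 | P1 4-9 | P0 9-14 | P3 14-15 | P2 15-17 |
Completion: P0=14  P1=9  P2=17  P3=15  P4=4
Turnaround(P4) = completion − arrival = 4 − 0 = 4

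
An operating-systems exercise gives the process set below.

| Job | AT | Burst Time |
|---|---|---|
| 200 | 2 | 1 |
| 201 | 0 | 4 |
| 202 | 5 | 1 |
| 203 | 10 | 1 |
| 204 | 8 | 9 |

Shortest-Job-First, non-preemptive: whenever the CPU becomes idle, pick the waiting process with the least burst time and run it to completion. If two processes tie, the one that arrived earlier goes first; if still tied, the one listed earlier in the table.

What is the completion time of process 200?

Gantt: | 201 0-4 | 200 4-5 | 202 5-6 | idle 6-8 | 204 8-17 | 203 17-18 |
Completion: 200=5  201=4  202=6  203=18  204=17
Turnaround (C−A): 200=3  201=4  202=1  203=8  204=9

5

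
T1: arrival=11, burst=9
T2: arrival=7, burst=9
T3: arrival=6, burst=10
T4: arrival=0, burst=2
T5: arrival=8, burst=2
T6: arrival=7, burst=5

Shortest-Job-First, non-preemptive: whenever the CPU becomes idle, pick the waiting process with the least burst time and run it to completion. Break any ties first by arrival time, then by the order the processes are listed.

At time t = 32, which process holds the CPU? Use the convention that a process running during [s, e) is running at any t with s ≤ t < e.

T1

Schedule: | T4 0-2 | idle 2-6 | T3 6-16 | T5 16-18 | T6 18-23 | T2 23-32 | T1 32-41 |
Completion: T1=41  T2=32  T3=16  T4=2  T5=18  T6=23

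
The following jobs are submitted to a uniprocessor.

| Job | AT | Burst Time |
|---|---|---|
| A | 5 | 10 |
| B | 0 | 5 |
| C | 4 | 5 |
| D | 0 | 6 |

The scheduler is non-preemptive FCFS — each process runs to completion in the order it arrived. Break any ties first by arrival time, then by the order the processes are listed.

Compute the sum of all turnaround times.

49

Gantt: | B 0-5 | D 5-11 | C 11-16 | A 16-26 |
Completion: A=26  B=5  C=16  D=11
Turnaround (C−A): A=21  B=5  C=12  D=11
Turnaround = completion − arrival: A=21, B=5, C=12, D=11
Total turnaround = 21 + 5 + 12 + 11 = 49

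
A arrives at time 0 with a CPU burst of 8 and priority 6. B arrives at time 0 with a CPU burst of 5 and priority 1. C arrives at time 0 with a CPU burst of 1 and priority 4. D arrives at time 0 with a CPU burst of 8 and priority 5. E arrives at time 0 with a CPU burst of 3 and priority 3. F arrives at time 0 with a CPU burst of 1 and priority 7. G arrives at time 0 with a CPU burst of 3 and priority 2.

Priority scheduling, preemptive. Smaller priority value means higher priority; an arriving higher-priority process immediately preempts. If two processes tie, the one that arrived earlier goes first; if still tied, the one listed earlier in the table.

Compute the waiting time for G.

Gantt: | B 0-5 | G 5-8 | E 8-11 | C 11-12 | D 12-20 | A 20-28 | F 28-29 |
Completion: A=28  B=5  C=12  D=20  E=11  F=29  G=8
Turnaround (C−A): A=28  B=5  C=12  D=20  E=11  F=29  G=8
Waiting(G) = turnaround − burst = 8 − 3 = 5

5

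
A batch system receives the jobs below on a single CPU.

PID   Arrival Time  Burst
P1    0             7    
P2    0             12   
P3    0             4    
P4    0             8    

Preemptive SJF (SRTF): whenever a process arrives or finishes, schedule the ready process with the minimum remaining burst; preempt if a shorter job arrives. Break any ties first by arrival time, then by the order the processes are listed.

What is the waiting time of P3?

Timeline: | P3 0-4 | P1 4-11 | P4 11-19 | P2 19-31 |
Completion: P1=11  P2=31  P3=4  P4=19
Waiting(P3) = turnaround − burst = 4 − 4 = 0

0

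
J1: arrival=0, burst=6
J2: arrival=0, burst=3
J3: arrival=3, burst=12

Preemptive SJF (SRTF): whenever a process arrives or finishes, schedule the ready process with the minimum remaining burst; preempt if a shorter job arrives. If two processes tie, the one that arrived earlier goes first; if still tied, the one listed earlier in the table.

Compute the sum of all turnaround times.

Schedule: | J2 0-3 | J1 3-9 | J3 9-21 |
Completion: J1=9  J2=3  J3=21
Turnaround (C−A): J1=9  J2=3  J3=18
Turnaround = completion − arrival: J1=9, J2=3, J3=18
Total turnaround = 9 + 3 + 18 = 30

30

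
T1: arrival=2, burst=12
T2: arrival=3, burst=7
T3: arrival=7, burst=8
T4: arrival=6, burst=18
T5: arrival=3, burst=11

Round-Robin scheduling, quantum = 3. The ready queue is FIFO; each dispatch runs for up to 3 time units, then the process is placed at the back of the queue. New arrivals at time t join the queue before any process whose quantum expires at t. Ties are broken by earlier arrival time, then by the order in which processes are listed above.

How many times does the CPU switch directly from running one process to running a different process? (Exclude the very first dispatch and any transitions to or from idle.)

Schedule: | idle 0-2 | T1 2-5 | T2 5-8 | T5 8-11 | T1 11-14 | T4 14-17 | T3 17-20 | T2 20-23 | T5 23-26 | T1 26-29 | T4 29-32 | T3 32-35 | T2 35-36 | T5 36-39 | T1 39-42 | T4 42-45 | T3 45-47 | T5 47-49 | T4 49-58 |
Completion: T1=42  T2=36  T3=47  T4=58  T5=49

17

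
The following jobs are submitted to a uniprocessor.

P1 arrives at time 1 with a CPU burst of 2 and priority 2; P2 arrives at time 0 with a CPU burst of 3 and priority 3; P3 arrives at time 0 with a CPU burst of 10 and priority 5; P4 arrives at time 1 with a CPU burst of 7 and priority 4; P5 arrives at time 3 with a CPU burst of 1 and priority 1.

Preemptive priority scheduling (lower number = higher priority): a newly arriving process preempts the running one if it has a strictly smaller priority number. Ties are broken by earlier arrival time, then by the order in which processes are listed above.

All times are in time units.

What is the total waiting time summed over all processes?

Schedule: | P2 0-1 | P1 1-3 | P5 3-4 | P2 4-6 | P4 6-13 | P3 13-23 |
Completion: P1=3  P2=6  P3=23  P4=13  P5=4
Turnaround (C−A): P1=2  P2=6  P3=23  P4=12  P5=1
Waiting = turnaround − burst: P1=0, P2=3, P3=13, P4=5, P5=0
Total waiting = 0 + 3 + 13 + 5 + 0 = 21

21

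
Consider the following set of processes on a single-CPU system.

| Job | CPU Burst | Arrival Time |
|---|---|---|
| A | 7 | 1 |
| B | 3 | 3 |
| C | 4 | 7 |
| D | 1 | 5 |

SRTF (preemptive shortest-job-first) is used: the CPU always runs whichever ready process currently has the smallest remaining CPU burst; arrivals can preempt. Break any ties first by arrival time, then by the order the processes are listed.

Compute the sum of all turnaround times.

Schedule: | idle 0-1 | A 1-3 | B 3-6 | D 6-7 | C 7-11 | A 11-16 |
Completion: A=16  B=6  C=11  D=7
Turnaround = completion − arrival: A=15, B=3, C=4, D=2
Total turnaround = 15 + 3 + 4 + 2 = 24

24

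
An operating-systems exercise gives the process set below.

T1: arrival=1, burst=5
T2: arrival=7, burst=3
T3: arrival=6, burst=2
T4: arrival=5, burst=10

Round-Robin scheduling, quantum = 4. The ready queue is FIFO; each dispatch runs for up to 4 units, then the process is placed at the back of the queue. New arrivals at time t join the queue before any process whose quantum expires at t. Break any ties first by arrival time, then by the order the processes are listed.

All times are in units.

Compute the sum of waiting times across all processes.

Gantt: | idle 0-1 | T1 1-5 | T4 5-9 | T1 9-10 | T3 10-12 | T2 12-15 | T4 15-21 |
Completion: T1=10  T2=15  T3=12  T4=21
Turnaround (C−A): T1=9  T2=8  T3=6  T4=16
Waiting = turnaround − burst: T1=4, T2=5, T3=4, T4=6
Total waiting = 4 + 5 + 4 + 6 = 19

19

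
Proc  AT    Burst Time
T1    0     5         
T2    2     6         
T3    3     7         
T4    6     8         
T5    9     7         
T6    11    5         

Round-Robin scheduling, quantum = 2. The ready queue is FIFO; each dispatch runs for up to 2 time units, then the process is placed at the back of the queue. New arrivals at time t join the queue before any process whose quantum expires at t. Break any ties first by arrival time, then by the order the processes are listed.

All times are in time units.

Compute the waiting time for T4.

Timeline: | T1 0-2 | T2 2-4 | T1 4-6 | T3 6-8 | T2 8-10 | T4 10-12 | T1 12-13 | T3 13-15 | T5 15-17 | T2 17-19 | T6 19-21 | T4 21-23 | T3 23-25 | T5 25-27 | T6 27-29 | T4 29-31 | T3 31-32 | T5 32-34 | T6 34-35 | T4 35-37 | T5 37-38 |
Completion: T1=13  T2=19  T3=32  T4=37  T5=38  T6=35
Turnaround (C−A): T1=13  T2=17  T3=29  T4=31  T5=29  T6=24
Waiting(T4) = turnaround − burst = 31 − 8 = 23

23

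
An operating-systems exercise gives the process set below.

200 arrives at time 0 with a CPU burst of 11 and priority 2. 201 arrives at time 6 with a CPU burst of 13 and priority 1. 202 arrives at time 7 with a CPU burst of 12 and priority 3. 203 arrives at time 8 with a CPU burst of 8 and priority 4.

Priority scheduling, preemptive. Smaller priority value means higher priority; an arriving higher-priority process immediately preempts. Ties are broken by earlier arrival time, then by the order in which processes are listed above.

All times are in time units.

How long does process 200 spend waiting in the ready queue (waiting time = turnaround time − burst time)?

13

Timeline: | 200 0-6 | 201 6-19 | 200 19-24 | 202 24-36 | 203 36-44 |
Completion: 200=24  201=19  202=36  203=44
Turnaround (C−A): 200=24  201=13  202=29  203=36
Waiting(200) = turnaround − burst = 24 − 11 = 13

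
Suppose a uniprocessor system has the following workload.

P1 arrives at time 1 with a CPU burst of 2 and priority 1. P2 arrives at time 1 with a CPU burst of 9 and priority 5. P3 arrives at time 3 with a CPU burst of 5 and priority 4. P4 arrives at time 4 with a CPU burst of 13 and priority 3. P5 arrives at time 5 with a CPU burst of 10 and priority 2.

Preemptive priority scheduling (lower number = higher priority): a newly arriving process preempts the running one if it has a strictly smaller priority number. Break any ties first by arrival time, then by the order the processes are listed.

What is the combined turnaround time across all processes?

102

Schedule: | idle 0-1 | P1 1-3 | P3 3-4 | P4 4-5 | P5 5-15 | P4 15-27 | P3 27-31 | P2 31-40 |
Completion: P1=3  P2=40  P3=31  P4=27  P5=15
Turnaround (C−A): P1=2  P2=39  P3=28  P4=23  P5=10
Turnaround = completion − arrival: P1=2, P2=39, P3=28, P4=23, P5=10
Total turnaround = 2 + 39 + 28 + 23 + 10 = 102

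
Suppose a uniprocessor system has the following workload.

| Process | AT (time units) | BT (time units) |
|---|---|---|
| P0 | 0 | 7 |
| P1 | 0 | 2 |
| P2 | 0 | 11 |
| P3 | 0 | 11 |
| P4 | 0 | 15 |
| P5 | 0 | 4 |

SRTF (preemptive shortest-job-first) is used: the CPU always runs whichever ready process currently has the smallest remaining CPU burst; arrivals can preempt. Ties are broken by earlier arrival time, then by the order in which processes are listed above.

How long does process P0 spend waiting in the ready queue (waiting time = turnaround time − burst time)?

Schedule: | P1 0-2 | P5 2-6 | P0 6-13 | P2 13-24 | P3 24-35 | P4 35-50 |
Completion: P0=13  P1=2  P2=24  P3=35  P4=50  P5=6
Waiting(P0) = turnaround − burst = 13 − 7 = 6

6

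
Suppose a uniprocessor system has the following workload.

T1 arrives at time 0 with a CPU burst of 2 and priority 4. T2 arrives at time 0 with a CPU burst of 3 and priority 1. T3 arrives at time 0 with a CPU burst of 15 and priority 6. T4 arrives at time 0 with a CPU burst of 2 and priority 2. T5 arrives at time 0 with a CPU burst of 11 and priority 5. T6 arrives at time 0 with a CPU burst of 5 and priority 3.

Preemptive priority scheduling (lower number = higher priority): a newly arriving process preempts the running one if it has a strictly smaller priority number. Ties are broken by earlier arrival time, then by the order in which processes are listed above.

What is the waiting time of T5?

12

Timeline: | T2 0-3 | T4 3-5 | T6 5-10 | T1 10-12 | T5 12-23 | T3 23-38 |
Completion: T1=12  T2=3  T3=38  T4=5  T5=23  T6=10
Turnaround (C−A): T1=12  T2=3  T3=38  T4=5  T5=23  T6=10
Waiting(T5) = turnaround − burst = 23 − 11 = 12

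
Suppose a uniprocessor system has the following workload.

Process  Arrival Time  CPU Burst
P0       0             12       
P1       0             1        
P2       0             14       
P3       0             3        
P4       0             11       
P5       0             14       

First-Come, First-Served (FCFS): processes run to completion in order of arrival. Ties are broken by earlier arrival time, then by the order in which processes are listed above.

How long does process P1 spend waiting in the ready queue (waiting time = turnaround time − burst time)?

12

Timeline: | P0 0-12 | P1 12-13 | P2 13-27 | P3 27-30 | P4 30-41 | P5 41-55 |
Completion: P0=12  P1=13  P2=27  P3=30  P4=41  P5=55
Turnaround (C−A): P0=12  P1=13  P2=27  P3=30  P4=41  P5=55
Waiting(P1) = turnaround − burst = 13 − 1 = 12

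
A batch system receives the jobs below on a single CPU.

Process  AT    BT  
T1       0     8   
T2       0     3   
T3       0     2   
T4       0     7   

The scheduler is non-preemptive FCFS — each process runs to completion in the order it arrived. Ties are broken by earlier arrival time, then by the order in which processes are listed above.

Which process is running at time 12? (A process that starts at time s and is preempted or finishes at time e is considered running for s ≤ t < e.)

T3

Gantt: | T1 0-8 | T2 8-11 | T3 11-13 | T4 13-20 |
Completion: T1=8  T2=11  T3=13  T4=20
Turnaround (C−A): T1=8  T2=11  T3=13  T4=20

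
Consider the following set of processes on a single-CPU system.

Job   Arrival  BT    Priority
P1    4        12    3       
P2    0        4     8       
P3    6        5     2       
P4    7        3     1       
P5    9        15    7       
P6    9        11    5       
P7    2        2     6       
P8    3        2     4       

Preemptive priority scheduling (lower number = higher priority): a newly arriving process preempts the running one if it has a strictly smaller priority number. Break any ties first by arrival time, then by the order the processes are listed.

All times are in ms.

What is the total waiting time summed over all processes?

158

Timeline: | P2 0-2 | P7 2-3 | P8 3-4 | P1 4-6 | P3 6-7 | P4 7-10 | P3 10-14 | P1 14-24 | P8 24-25 | P6 25-36 | P7 36-37 | P5 37-52 | P2 52-54 |
Completion: P1=24  P2=54  P3=14  P4=10  P5=52  P6=36  P7=37  P8=25
Turnaround (C−A): P1=20  P2=54  P3=8  P4=3  P5=43  P6=27  P7=35  P8=22
Waiting = turnaround − burst: P1=8, P2=50, P3=3, P4=0, P5=28, P6=16, P7=33, P8=20
Total waiting = 8 + 50 + 3 + 0 + 28 + 16 + 33 + 20 = 158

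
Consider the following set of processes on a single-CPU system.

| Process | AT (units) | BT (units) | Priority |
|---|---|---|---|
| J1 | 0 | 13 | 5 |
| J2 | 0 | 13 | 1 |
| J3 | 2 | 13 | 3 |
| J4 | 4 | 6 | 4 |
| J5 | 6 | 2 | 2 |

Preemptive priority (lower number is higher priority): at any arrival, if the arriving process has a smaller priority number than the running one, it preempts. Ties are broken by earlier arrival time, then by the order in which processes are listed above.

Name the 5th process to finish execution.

Gantt: | J2 0-13 | J5 13-15 | J3 15-28 | J4 28-34 | J1 34-47 |
Completion: J1=47  J2=13  J3=28  J4=34  J5=15
Turnaround (C−A): J1=47  J2=13  J3=26  J4=30  J5=9
Finish order: J2 → J5 → J3 → J4 → J1

J1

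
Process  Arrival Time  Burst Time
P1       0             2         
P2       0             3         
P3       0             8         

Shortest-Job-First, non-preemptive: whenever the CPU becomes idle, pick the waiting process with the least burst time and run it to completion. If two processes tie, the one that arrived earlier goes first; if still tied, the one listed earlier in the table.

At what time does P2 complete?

Timeline: | P1 0-2 | P2 2-5 | P3 5-13 |
Completion: P1=2  P2=5  P3=13

5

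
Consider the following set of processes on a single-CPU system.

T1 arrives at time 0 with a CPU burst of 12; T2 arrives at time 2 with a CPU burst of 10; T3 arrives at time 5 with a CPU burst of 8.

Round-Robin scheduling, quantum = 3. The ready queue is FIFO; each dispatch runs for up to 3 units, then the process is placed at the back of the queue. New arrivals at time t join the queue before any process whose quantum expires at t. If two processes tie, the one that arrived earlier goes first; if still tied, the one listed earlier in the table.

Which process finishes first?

Gantt: | T1 0-3 | T2 3-6 | T1 6-9 | T3 9-12 | T2 12-15 | T1 15-18 | T3 18-21 | T2 21-24 | T1 24-27 | T3 27-29 | T2 29-30 |
Completion: T1=27  T2=30  T3=29
Finish order: T1 → T3 → T2

T1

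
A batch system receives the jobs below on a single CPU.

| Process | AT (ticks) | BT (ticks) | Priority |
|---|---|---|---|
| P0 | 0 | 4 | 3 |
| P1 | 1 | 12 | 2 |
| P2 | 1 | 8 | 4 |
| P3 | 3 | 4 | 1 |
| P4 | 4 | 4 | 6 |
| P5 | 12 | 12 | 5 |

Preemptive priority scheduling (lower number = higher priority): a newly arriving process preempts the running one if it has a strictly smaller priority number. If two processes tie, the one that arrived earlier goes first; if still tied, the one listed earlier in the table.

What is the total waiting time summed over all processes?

91

Gantt: | P0 0-1 | P1 1-3 | P3 3-7 | P1 7-17 | P0 17-20 | P2 20-28 | P5 28-40 | P4 40-44 |
Completion: P0=20  P1=17  P2=28  P3=7  P4=44  P5=40
Turnaround (C−A): P0=20  P1=16  P2=27  P3=4  P4=40  P5=28
Waiting = turnaround − burst: P0=16, P1=4, P2=19, P3=0, P4=36, P5=16
Total waiting = 16 + 4 + 19 + 0 + 36 + 16 = 91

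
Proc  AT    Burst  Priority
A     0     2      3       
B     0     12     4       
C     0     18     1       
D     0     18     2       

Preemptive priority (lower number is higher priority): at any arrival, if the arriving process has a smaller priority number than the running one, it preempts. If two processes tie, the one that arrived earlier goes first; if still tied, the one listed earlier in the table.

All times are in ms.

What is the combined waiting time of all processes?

Schedule: | C 0-18 | D 18-36 | A 36-38 | B 38-50 |
Completion: A=38  B=50  C=18  D=36
Turnaround (C−A): A=38  B=50  C=18  D=36
Waiting = turnaround − burst: A=36, B=38, C=0, D=18
Total waiting = 36 + 38 + 0 + 18 = 92

92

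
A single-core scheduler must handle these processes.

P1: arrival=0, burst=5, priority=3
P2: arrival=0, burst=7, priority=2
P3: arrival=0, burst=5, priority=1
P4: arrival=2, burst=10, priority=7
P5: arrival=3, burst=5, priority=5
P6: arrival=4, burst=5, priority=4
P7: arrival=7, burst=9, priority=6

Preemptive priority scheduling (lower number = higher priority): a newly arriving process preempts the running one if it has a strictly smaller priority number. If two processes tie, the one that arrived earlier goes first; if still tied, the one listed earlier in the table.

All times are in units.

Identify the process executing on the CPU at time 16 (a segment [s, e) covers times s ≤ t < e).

P1

Schedule: | P3 0-5 | P2 5-12 | P1 12-17 | P6 17-22 | P5 22-27 | P7 27-36 | P4 36-46 |
Completion: P1=17  P2=12  P3=5  P4=46  P5=27  P6=22  P7=36
Turnaround (C−A): P1=17  P2=12  P3=5  P4=44  P5=24  P6=18  P7=29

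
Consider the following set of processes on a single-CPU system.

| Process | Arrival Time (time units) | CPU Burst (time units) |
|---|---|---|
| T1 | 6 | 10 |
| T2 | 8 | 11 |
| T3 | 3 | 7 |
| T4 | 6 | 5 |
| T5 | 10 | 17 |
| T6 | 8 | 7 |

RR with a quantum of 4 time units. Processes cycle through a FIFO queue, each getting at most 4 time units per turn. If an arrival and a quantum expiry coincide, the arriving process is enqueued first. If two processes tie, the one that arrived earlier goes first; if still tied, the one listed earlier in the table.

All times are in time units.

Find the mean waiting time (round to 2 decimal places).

26.00

Schedule: | idle 0-3 | T3 3-7 | T1 7-11 | T4 11-15 | T3 15-18 | T2 18-22 | T6 22-26 | T5 26-30 | T1 30-34 | T4 34-35 | T2 35-39 | T6 39-42 | T5 42-46 | T1 46-48 | T2 48-51 | T5 51-60 |
Completion: T1=48  T2=51  T3=18  T4=35  T5=60  T6=42
Turnaround (C−A): T1=42  T2=43  T3=15  T4=29  T5=50  T6=34
Waiting times: T1=32, T2=32, T3=8, T4=24, T5=33, T6=27
Average waiting = (32+32+8+24+33+27) / 6 = 156/6 = 26.00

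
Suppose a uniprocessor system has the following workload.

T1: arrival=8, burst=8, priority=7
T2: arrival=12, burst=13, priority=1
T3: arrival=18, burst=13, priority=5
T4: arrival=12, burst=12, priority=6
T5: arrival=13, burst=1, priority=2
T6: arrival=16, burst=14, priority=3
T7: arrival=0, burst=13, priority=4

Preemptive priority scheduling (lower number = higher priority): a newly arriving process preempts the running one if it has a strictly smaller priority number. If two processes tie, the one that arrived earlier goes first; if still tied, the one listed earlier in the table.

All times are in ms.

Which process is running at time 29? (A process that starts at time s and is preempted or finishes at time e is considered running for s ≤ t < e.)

T6

Gantt: | T7 0-12 | T2 12-25 | T5 25-26 | T6 26-40 | T7 40-41 | T3 41-54 | T4 54-66 | T1 66-74 |
Completion: T1=74  T2=25  T3=54  T4=66  T5=26  T6=40  T7=41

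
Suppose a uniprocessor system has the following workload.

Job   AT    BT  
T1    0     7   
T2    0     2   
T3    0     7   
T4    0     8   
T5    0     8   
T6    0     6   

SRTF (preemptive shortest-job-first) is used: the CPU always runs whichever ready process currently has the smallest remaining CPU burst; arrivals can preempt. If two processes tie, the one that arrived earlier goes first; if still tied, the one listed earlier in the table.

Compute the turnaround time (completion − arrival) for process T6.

Schedule: | T2 0-2 | T6 2-8 | T1 8-15 | T3 15-22 | T4 22-30 | T5 30-38 |
Completion: T1=15  T2=2  T3=22  T4=30  T5=38  T6=8
Turnaround (C−A): T1=15  T2=2  T3=22  T4=30  T5=38  T6=8
Turnaround(T6) = completion − arrival = 8 − 0 = 8

8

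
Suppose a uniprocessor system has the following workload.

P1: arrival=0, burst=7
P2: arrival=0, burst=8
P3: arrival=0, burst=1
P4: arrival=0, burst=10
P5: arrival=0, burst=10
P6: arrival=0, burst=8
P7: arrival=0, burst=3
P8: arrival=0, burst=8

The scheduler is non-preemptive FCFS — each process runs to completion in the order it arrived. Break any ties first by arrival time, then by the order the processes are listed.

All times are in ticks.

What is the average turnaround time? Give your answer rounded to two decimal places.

Schedule: | P1 0-7 | P2 7-15 | P3 15-16 | P4 16-26 | P5 26-36 | P6 36-44 | P7 44-47 | P8 47-55 |
Completion: P1=7  P2=15  P3=16  P4=26  P5=36  P6=44  P7=47  P8=55
Turnaround times: P1=7, P2=15, P3=16, P4=26, P5=36, P6=44, P7=47, P8=55
Average turnaround = (7+15+16+26+36+44+47+55) / 8 = 246/8 = 30.75

30.75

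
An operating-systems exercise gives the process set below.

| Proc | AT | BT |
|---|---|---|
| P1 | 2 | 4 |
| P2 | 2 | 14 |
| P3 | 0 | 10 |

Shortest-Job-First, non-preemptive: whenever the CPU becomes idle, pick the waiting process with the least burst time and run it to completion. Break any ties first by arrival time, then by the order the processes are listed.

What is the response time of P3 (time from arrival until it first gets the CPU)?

0

Gantt: | P3 0-10 | P1 10-14 | P2 14-28 |
Completion: P1=14  P2=28  P3=10
Turnaround (C−A): P1=12  P2=26  P3=10
Response(P3) = first start − arrival = 0 − 0 = 0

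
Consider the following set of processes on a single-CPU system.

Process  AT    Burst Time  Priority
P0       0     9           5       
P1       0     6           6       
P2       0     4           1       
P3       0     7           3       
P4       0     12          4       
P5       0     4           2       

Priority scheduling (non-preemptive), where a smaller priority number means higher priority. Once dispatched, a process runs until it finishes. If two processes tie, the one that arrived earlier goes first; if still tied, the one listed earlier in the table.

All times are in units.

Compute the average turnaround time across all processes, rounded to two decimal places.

22.00

Gantt: | P2 0-4 | P5 4-8 | P3 8-15 | P4 15-27 | P0 27-36 | P1 36-42 |
Completion: P0=36  P1=42  P2=4  P3=15  P4=27  P5=8
Turnaround times: P0=36, P1=42, P2=4, P3=15, P4=27, P5=8
Average turnaround = (36+42+4+15+27+8) / 6 = 132/6 = 22.00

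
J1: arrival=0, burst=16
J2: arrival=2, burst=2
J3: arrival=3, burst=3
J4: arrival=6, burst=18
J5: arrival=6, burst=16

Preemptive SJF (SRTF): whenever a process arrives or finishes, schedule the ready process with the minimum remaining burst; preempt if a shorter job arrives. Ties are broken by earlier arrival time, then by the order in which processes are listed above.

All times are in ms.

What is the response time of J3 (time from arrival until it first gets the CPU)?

1

Timeline: | J1 0-2 | J2 2-4 | J3 4-7 | J1 7-21 | J5 21-37 | J4 37-55 |
Completion: J1=21  J2=4  J3=7  J4=55  J5=37
Turnaround (C−A): J1=21  J2=2  J3=4  J4=49  J5=31
Response(J3) = first start − arrival = 4 − 3 = 1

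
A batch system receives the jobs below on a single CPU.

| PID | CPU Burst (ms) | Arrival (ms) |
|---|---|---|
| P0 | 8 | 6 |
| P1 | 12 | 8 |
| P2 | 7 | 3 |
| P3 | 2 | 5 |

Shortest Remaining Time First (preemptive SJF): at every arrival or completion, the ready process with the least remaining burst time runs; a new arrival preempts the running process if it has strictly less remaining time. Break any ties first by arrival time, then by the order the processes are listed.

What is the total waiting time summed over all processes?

20

Timeline: | idle 0-3 | P2 3-5 | P3 5-7 | P2 7-12 | P0 12-20 | P1 20-32 |
Completion: P0=20  P1=32  P2=12  P3=7
Waiting = turnaround − burst: P0=6, P1=12, P2=2, P3=0
Total waiting = 6 + 12 + 2 + 0 = 20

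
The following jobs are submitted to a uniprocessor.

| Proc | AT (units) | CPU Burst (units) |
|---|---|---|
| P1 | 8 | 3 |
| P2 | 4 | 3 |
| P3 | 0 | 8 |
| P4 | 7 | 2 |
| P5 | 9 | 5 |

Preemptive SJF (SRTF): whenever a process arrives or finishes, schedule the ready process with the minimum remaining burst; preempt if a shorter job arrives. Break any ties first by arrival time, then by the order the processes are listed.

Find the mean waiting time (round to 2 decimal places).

Timeline: | P3 0-4 | P2 4-7 | P4 7-9 | P1 9-12 | P3 12-16 | P5 16-21 |
Completion: P1=12  P2=7  P3=16  P4=9  P5=21
Turnaround (C−A): P1=4  P2=3  P3=16  P4=2  P5=12
Waiting times: P1=1, P2=0, P3=8, P4=0, P5=7
Average waiting = (1+0+8+0+7) / 5 = 16/5 = 3.20

3.20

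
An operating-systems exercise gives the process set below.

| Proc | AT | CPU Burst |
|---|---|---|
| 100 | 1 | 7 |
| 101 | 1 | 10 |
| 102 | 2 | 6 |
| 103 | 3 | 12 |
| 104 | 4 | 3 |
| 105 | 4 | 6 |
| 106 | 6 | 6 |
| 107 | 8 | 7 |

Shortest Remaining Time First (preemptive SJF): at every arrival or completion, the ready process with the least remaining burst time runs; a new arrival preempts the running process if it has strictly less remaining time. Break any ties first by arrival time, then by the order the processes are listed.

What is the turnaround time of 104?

Timeline: | idle 0-1 | 100 1-4 | 104 4-7 | 100 7-11 | 102 11-17 | 105 17-23 | 106 23-29 | 107 29-36 | 101 36-46 | 103 46-58 |
Completion: 100=11  101=46  102=17  103=58  104=7  105=23  106=29  107=36
Turnaround(104) = completion − arrival = 7 − 4 = 3

3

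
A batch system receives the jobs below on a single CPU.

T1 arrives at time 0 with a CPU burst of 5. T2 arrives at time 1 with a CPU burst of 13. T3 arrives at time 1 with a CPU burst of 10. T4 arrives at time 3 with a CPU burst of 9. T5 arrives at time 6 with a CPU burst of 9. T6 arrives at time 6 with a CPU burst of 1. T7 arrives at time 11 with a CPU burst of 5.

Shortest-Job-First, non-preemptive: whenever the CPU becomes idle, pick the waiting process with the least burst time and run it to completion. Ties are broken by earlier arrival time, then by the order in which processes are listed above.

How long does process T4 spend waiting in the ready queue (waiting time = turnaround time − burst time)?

Schedule: | T1 0-5 | T4 5-14 | T6 14-15 | T7 15-20 | T5 20-29 | T3 29-39 | T2 39-52 |
Completion: T1=5  T2=52  T3=39  T4=14  T5=29  T6=15  T7=20
Waiting(T4) = turnaround − burst = 11 − 9 = 2

2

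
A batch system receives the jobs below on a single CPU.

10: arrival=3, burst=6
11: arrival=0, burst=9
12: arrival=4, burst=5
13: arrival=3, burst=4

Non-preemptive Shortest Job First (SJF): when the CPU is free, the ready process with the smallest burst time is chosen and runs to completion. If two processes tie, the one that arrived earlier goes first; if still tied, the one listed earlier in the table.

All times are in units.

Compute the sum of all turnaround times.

Schedule: | 11 0-9 | 13 9-13 | 12 13-18 | 10 18-24 |
Completion: 10=24  11=9  12=18  13=13
Turnaround (C−A): 10=21  11=9  12=14  13=10
Turnaround = completion − arrival: 10=21, 11=9, 12=14, 13=10
Total turnaround = 21 + 9 + 14 + 10 = 54

54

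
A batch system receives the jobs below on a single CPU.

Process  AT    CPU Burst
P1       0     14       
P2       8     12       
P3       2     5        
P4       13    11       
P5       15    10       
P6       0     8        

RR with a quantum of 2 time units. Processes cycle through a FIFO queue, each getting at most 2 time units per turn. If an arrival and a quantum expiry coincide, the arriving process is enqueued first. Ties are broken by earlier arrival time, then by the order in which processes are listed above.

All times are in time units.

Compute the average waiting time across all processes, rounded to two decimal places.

Gantt: | P1 0-2 | P6 2-4 | P3 4-6 | P1 6-8 | P6 8-10 | P3 10-12 | P2 12-14 | P1 14-16 | P6 16-18 | P3 18-19 | P4 19-21 | P2 21-23 | P5 23-25 | P1 25-27 | P6 27-29 | P4 29-31 | P2 31-33 | P5 33-35 | P1 35-37 | P4 37-39 | P2 39-41 | P5 41-43 | P1 43-45 | P4 45-47 | P2 47-49 | P5 49-51 | P1 51-53 | P4 53-55 | P2 55-57 | P5 57-59 | P4 59-60 |
Completion: P1=53  P2=57  P3=19  P4=60  P5=59  P6=29
Waiting times: P1=39, P2=37, P3=12, P4=36, P5=34, P6=21
Average waiting = (39+37+12+36+34+21) / 6 = 179/6 = 29.83

29.83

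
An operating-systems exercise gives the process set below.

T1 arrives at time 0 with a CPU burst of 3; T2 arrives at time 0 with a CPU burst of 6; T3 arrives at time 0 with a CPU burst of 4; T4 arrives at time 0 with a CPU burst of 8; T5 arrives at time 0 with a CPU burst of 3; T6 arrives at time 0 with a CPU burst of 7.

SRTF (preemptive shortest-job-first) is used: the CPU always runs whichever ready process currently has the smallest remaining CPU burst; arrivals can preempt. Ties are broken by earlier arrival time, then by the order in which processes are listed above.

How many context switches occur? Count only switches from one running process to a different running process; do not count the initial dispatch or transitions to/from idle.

Gantt: | T1 0-3 | T5 3-6 | T3 6-10 | T2 10-16 | T6 16-23 | T4 23-31 |
Completion: T1=3  T2=16  T3=10  T4=31  T5=6  T6=23
Turnaround (C−A): T1=3  T2=16  T3=10  T4=31  T5=6  T6=23

5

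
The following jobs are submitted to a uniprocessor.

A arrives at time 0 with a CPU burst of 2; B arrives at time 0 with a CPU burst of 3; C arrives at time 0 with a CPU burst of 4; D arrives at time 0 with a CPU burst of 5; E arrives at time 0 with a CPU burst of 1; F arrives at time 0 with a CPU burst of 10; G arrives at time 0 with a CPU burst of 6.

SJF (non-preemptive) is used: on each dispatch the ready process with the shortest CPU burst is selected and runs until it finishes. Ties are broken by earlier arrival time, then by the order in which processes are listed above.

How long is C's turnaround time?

Schedule: | E 0-1 | A 1-3 | B 3-6 | C 6-10 | D 10-15 | G 15-21 | F 21-31 |
Completion: A=3  B=6  C=10  D=15  E=1  F=31  G=21
Turnaround(C) = completion − arrival = 10 − 0 = 10

10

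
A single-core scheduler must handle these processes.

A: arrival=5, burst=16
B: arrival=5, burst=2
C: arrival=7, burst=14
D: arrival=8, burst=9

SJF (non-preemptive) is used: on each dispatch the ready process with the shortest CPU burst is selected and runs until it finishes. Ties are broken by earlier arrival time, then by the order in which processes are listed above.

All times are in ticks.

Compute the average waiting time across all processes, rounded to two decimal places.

Schedule: | idle 0-5 | B 5-7 | C 7-21 | D 21-30 | A 30-46 |
Completion: A=46  B=7  C=21  D=30
Waiting times: A=25, B=0, C=0, D=13
Average waiting = (25+0+0+13) / 4 = 38/4 = 9.50

9.50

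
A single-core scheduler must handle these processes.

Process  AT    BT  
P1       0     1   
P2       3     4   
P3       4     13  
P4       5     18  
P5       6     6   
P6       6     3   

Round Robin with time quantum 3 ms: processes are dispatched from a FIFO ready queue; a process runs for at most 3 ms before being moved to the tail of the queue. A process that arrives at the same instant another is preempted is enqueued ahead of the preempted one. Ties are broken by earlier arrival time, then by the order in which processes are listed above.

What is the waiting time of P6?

Schedule: | P1 0-1 | idle 1-3 | P2 3-6 | P3 6-9 | P4 9-12 | P5 12-15 | P6 15-18 | P2 18-19 | P3 19-22 | P4 22-25 | P5 25-28 | P3 28-31 | P4 31-34 | P3 34-37 | P4 37-40 | P3 40-41 | P4 41-47 |
Completion: P1=1  P2=19  P3=41  P4=47  P5=28  P6=18
Waiting(P6) = turnaround − burst = 12 − 3 = 9

9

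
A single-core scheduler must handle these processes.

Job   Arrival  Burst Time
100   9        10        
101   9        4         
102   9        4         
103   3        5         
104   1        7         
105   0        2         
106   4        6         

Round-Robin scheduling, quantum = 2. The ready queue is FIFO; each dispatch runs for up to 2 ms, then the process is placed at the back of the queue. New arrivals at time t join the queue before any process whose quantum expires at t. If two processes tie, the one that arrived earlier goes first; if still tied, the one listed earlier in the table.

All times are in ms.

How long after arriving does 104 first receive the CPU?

Timeline: | 105 0-2 | 104 2-4 | 103 4-6 | 106 6-8 | 104 8-10 | 103 10-12 | 106 12-14 | 100 14-16 | 101 16-18 | 102 18-20 | 104 20-22 | 103 22-23 | 106 23-25 | 100 25-27 | 101 27-29 | 102 29-31 | 104 31-32 | 100 32-38 |
Completion: 100=38  101=29  102=31  103=23  104=32  105=2  106=25
Turnaround (C−A): 100=29  101=20  102=22  103=20  104=31  105=2  106=21
Response(104) = first start − arrival = 2 − 1 = 1

1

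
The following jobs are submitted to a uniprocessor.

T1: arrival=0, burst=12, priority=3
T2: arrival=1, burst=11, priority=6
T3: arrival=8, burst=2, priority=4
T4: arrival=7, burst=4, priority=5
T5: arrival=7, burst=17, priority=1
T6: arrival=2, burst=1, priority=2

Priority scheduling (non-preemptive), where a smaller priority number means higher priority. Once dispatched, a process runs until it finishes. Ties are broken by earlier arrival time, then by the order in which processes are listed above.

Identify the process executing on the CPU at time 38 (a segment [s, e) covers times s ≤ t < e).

Schedule: | T1 0-12 | T5 12-29 | T6 29-30 | T3 30-32 | T4 32-36 | T2 36-47 |
Completion: T1=12  T2=47  T3=32  T4=36  T5=29  T6=30
Turnaround (C−A): T1=12  T2=46  T3=24  T4=29  T5=22  T6=28

T2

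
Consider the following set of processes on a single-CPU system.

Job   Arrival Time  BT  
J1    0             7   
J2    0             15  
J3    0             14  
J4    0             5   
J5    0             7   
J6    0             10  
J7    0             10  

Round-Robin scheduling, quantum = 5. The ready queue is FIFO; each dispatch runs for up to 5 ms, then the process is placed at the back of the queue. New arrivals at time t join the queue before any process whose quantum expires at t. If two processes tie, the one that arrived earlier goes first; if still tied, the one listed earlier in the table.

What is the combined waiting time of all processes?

Timeline: | J1 0-5 | J2 5-10 | J3 10-15 | J4 15-20 | J5 20-25 | J6 25-30 | J7 30-35 | J1 35-37 | J2 37-42 | J3 42-47 | J5 47-49 | J6 49-54 | J7 54-59 | J2 59-64 | J3 64-68 |
Completion: J1=37  J2=64  J3=68  J4=20  J5=49  J6=54  J7=59
Turnaround (C−A): J1=37  J2=64  J3=68  J4=20  J5=49  J6=54  J7=59
Waiting = turnaround − burst: J1=30, J2=49, J3=54, J4=15, J5=42, J6=44, J7=49
Total waiting = 30 + 49 + 54 + 15 + 42 + 44 + 49 = 283

283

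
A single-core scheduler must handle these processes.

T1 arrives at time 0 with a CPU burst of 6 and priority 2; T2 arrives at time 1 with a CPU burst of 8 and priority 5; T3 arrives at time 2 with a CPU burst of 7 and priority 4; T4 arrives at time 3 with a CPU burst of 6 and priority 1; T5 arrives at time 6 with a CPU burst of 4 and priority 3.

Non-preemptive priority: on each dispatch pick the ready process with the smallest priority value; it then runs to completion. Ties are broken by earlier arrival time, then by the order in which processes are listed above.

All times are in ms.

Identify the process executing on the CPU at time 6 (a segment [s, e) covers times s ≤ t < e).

Timeline: | T1 0-6 | T4 6-12 | T5 12-16 | T3 16-23 | T2 23-31 |
Completion: T1=6  T2=31  T3=23  T4=12  T5=16
Turnaround (C−A): T1=6  T2=30  T3=21  T4=9  T5=10

T4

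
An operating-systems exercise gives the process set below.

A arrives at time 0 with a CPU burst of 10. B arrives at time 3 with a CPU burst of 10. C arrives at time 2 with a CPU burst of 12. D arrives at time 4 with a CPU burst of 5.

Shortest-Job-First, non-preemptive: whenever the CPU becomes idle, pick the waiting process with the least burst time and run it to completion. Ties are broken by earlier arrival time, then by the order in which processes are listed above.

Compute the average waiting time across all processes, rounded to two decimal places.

10.25

Schedule: | A 0-10 | D 10-15 | B 15-25 | C 25-37 |
Completion: A=10  B=25  C=37  D=15
Waiting times: A=0, B=12, C=23, D=6
Average waiting = (0+12+23+6) / 4 = 41/4 = 10.25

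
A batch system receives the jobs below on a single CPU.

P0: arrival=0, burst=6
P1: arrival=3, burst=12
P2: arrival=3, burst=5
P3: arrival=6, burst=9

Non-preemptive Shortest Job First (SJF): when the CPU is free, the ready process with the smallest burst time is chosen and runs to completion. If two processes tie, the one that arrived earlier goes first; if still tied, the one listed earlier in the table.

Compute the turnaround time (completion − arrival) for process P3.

14

Gantt: | P0 0-6 | P2 6-11 | P3 11-20 | P1 20-32 |
Completion: P0=6  P1=32  P2=11  P3=20
Turnaround(P3) = completion − arrival = 20 − 6 = 14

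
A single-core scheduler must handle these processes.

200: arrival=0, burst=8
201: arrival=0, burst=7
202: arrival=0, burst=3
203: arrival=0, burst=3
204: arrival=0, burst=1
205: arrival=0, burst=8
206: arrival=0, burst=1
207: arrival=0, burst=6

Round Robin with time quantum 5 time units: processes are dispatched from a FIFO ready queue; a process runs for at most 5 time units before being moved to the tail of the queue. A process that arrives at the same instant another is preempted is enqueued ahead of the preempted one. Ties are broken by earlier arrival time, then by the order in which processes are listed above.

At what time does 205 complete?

Gantt: | 200 0-5 | 201 5-10 | 202 10-13 | 203 13-16 | 204 16-17 | 205 17-22 | 206 22-23 | 207 23-28 | 200 28-31 | 201 31-33 | 205 33-36 | 207 36-37 |
Completion: 200=31  201=33  202=13  203=16  204=17  205=36  206=23  207=37
Turnaround (C−A): 200=31  201=33  202=13  203=16  204=17  205=36  206=23  207=37

36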